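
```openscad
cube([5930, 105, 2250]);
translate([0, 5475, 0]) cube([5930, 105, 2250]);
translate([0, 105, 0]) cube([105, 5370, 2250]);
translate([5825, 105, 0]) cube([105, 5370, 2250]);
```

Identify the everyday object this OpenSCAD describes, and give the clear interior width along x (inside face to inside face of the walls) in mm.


A house (or room) frame. The interior width is 5720 mm.

Four 2250 mm walls enclosing a rectangle with no floor or roof — a room or house frame. Outside width is 5930 mm and wall thickness is 105 mm, so the interior width is 5930 − 2 × 105 = 5720 mm.


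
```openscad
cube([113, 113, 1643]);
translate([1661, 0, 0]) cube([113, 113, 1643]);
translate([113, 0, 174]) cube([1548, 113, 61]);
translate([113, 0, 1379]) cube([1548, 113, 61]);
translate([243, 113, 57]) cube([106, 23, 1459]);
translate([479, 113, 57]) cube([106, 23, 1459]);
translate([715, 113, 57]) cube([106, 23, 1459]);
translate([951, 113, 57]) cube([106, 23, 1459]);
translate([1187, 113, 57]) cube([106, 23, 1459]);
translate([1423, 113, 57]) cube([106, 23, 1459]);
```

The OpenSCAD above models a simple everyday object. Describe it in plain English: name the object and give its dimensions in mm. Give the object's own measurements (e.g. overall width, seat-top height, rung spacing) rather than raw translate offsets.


A fence section. Two 113×113 mm posts, 1643 mm tall, stand on the floor with a clear span of 1548 mm between their inner faces. Two horizontal rails of 113×61 mm section span the gap between the posts with their undersides at z = 174 mm and z = 1379 mm, flush with the posts' −y face. 6 pickets, each 106 mm wide, 23 mm thick and 1459 mm tall, are fixed to the +y face of the rails with their bottoms at z = 57 mm, spaced across the span with a 130 mm gap after the −x post and between neighbouring pickets, with 132 mm left before the +x post.


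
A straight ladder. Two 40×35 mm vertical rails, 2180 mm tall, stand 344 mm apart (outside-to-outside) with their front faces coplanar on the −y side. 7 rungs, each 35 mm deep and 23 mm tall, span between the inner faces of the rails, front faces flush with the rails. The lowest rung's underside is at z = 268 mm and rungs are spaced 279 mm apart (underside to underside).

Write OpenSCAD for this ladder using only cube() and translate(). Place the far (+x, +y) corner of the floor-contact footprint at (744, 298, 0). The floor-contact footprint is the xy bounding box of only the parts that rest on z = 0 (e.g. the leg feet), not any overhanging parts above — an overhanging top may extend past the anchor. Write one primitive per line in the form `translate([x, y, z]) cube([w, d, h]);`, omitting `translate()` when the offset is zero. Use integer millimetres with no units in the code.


// rung span = 344 - 2*40 = 264
// rung[k] z = 268 + k*279
translate([400, 263, 0]) cube([40, 35, 2180]);
translate([704, 263, 0]) cube([40, 35, 2180]);
translate([440, 263, 268]) cube([264, 35, 23]);
translate([440, 263, 547]) cube([264, 35, 23]);
translate([440, 263, 826]) cube([264, 35, 23]);
translate([440, 263, 1105]) cube([264, 35, 23]);
translate([440, 263, 1384]) cube([264, 35, 23]);
translate([440, 263, 1663]) cube([264, 35, 23]);
translate([440, 263, 1942]) cube([264, 35, 23]);


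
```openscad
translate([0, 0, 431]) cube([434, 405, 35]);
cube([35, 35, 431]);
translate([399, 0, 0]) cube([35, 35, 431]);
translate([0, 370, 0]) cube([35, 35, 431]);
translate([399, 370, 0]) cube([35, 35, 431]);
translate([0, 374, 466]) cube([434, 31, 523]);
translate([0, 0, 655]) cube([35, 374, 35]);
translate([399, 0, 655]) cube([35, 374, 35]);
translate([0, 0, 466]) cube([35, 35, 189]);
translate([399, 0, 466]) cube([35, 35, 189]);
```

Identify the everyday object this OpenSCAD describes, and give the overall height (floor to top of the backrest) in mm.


A chair. The overall height is 989 mm.

A slab on four corner posts with a tall panel at the back — a chair. The seat slab sits at z = 431 with thickness 35, and the 523 mm backrest starts at the seat top, so the overall height is 431 + 35 + 523 = 989 mm.


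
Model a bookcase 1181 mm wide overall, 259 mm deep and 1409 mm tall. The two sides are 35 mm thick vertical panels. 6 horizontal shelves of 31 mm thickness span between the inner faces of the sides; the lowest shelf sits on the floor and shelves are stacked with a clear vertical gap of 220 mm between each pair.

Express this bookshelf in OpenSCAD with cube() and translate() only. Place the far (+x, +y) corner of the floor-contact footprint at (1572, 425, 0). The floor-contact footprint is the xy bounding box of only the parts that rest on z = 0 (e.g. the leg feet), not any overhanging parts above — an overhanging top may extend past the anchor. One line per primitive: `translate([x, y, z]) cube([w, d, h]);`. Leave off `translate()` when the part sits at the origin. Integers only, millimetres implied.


translate([391, 166, 0]) cube([35, 259, 1409]);
translate([1537, 166, 0]) cube([35, 259, 1409]);
translate([426, 166, 0]) cube([1111, 259, 31]);
translate([426, 166, 251]) cube([1111, 259, 31]);
translate([426, 166, 502]) cube([1111, 259, 31]);
translate([426, 166, 753]) cube([1111, 259, 31]);
translate([426, 166, 1004]) cube([1111, 259, 31]);
translate([426, 166, 1255]) cube([1111, 259, 31]);


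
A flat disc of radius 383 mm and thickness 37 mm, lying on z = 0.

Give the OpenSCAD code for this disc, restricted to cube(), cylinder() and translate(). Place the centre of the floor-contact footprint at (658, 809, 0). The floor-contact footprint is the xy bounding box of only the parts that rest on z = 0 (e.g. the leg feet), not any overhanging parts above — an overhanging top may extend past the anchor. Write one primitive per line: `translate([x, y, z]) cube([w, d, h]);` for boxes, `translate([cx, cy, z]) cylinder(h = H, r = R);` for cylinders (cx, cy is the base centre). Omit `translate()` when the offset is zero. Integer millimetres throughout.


translate([658, 809, 0]) cylinder(h = 37, r = 383);


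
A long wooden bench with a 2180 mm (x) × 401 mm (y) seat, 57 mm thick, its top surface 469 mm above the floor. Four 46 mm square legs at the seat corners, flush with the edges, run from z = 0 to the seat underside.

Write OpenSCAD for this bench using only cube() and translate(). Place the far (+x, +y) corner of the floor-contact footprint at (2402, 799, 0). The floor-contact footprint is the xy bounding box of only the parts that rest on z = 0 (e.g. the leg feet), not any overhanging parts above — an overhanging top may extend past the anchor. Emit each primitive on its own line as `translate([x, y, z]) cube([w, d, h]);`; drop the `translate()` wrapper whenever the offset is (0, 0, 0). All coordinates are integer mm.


translate([222, 398, 412]) cube([2180, 401, 57]);
translate([222, 398, 0]) cube([46, 46, 412]);
translate([222, 753, 0]) cube([46, 46, 412]);
translate([2356, 398, 0]) cube([46, 46, 412]);
translate([2356, 753, 0]) cube([46, 46, 412]);


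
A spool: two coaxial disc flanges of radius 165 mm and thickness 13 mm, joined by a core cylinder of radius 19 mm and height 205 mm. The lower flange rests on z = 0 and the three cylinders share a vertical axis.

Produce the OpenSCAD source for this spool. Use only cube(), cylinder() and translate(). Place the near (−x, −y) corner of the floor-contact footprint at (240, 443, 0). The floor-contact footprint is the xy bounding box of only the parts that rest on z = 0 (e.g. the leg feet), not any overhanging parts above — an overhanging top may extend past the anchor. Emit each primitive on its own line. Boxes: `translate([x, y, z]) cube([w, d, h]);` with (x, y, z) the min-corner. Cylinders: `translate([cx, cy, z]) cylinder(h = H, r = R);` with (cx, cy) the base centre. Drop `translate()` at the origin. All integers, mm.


translate([405, 608, 0]) cylinder(h = 13, r = 165);
translate([405, 608, 13]) cylinder(h = 205, r = 19);
translate([405, 608, 218]) cylinder(h = 13, r = 165);


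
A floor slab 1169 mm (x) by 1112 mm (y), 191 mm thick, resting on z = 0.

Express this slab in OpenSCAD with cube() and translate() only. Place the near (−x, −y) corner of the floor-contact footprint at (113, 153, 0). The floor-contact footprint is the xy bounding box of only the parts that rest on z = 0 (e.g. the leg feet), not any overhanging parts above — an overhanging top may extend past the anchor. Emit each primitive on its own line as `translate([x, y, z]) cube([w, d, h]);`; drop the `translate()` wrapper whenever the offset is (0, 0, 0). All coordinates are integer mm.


translate([113, 153, 0]) cube([1169, 1112, 191]);


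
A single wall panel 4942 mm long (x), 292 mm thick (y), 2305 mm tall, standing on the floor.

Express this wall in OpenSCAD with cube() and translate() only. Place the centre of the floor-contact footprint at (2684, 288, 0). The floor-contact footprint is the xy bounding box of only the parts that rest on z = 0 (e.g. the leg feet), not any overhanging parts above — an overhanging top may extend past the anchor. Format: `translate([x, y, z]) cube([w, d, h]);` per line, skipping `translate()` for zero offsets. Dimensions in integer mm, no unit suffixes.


translate([213, 142, 0]) cube([4942, 292, 2305]);


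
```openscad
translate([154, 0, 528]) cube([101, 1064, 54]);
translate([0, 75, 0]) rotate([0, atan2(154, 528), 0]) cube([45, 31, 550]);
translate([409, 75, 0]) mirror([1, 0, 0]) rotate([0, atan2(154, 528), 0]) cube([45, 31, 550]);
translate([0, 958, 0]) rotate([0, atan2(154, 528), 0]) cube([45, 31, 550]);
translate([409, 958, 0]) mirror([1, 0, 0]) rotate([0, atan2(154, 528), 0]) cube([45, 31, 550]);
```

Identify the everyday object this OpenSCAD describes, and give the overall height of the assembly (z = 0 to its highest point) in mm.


A sawhorse. The overall height is 582 mm.

A beam across two mirrored pairs of raked legs — a sawhorse. The beam's underside is at z = 528 (matching the legs' vertical rise in atan2(154, 528)) and the beam is 54 mm tall, so its top is at 528 + 54 = 582 mm. The raked legs top out at the beam's underside, so that is the highest point.


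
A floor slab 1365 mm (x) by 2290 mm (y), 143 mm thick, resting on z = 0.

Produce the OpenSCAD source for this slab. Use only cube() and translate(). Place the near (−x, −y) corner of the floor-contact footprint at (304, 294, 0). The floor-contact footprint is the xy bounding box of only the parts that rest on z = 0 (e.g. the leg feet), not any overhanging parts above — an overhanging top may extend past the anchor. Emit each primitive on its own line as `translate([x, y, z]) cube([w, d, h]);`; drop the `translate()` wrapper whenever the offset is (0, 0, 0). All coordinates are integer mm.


translate([304, 294, 0]) cube([1365, 2290, 143]);


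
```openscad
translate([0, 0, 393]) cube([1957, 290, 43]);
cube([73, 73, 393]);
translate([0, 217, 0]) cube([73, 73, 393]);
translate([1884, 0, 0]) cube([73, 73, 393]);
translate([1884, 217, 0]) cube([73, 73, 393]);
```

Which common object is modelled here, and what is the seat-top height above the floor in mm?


A bench. The seat-top height is 436 mm.

A long slab on four corner posts — a bench. The slab sits at z = 393 with thickness 43, so the top is 393 + 43 = 436 mm.


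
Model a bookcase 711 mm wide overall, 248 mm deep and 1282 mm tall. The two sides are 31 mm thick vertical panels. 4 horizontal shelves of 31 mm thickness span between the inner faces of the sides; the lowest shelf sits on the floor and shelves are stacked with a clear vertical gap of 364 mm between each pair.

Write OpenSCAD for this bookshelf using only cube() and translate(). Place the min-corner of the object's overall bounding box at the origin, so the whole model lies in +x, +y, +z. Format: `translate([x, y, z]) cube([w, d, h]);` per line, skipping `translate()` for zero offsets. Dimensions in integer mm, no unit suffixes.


cube([31, 248, 1282]);
translate([680, 0, 0]) cube([31, 248, 1282]);
translate([31, 0, 0]) cube([649, 248, 31]);
translate([31, 0, 395]) cube([649, 248, 31]);
translate([31, 0, 790]) cube([649, 248, 31]);
translate([31, 0, 1185]) cube([649, 248, 31]);


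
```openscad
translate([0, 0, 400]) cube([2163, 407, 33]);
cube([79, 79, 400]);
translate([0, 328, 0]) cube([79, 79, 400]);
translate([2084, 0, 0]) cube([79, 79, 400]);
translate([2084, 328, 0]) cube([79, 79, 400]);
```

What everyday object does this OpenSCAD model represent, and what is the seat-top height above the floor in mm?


A bench. The seat-top height is 433 mm.

A long slab on four corner posts — a bench. The slab sits at z = 400 with thickness 33, so the top is 400 + 33 = 433 mm.


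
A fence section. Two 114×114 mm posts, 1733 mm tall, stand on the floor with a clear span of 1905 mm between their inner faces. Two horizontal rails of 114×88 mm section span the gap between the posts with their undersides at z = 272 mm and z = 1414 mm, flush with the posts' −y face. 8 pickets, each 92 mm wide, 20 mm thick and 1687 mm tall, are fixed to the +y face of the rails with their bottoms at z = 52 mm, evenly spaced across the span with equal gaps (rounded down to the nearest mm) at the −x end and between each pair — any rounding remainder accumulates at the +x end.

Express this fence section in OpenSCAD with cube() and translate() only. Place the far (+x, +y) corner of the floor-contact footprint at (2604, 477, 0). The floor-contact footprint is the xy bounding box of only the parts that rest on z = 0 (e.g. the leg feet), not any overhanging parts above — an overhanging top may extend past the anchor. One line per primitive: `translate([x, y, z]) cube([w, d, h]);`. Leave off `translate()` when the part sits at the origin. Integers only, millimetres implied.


translate([471, 363, 0]) cube([114, 114, 1733]);
translate([2490, 363, 0]) cube([114, 114, 1733]);
translate([585, 363, 272]) cube([1905, 114, 88]);
translate([585, 363, 1414]) cube([1905, 114, 88]);
translate([714, 477, 52]) cube([92, 20, 1687]);
translate([935, 477, 52]) cube([92, 20, 1687]);
translate([1156, 477, 52]) cube([92, 20, 1687]);
translate([1377, 477, 52]) cube([92, 20, 1687]);
translate([1598, 477, 52]) cube([92, 20, 1687]);
translate([1819, 477, 52]) cube([92, 20, 1687]);
translate([2040, 477, 52]) cube([92, 20, 1687]);
translate([2261, 477, 52]) cube([92, 20, 1687]);


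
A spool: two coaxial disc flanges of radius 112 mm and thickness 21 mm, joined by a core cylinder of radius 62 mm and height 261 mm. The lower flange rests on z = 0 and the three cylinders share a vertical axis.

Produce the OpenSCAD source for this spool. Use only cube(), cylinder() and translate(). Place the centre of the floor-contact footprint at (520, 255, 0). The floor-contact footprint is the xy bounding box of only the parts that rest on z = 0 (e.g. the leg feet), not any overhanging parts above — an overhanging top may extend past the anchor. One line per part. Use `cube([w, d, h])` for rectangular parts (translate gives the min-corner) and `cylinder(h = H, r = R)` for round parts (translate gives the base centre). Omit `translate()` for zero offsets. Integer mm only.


translate([520, 255, 0]) cylinder(h = 21, r = 112);
translate([520, 255, 21]) cylinder(h = 261, r = 62);
translate([520, 255, 282]) cylinder(h = 21, r = 112);


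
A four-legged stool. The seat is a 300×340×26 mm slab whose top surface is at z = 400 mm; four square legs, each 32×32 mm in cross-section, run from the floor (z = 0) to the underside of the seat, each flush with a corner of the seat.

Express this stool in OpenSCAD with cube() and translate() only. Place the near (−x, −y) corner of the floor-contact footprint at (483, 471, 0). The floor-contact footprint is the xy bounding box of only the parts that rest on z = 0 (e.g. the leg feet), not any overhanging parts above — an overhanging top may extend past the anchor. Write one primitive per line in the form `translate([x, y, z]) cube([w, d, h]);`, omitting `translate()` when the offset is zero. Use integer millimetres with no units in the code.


translate([483, 471, 374]) cube([300, 340, 26]);
translate([483, 471, 0]) cube([32, 32, 374]);
translate([751, 471, 0]) cube([32, 32, 374]);
translate([483, 779, 0]) cube([32, 32, 374]);
translate([751, 779, 0]) cube([32, 32, 374]);


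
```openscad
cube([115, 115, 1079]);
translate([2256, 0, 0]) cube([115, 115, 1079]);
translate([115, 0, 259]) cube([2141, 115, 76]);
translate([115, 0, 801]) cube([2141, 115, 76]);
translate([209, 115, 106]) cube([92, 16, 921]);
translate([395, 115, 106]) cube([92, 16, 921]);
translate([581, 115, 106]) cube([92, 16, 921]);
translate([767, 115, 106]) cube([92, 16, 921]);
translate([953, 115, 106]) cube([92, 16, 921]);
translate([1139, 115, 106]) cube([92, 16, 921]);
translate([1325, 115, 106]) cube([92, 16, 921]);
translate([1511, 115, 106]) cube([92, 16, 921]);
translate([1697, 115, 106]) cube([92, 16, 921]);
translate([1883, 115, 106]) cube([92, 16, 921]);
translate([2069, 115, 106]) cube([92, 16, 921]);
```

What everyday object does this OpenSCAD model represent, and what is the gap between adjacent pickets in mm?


A fence section. The picket gap is 94 mm.

Two posts, two rails, 11 pickets — a fence section. Span 2141 mm holds 11 pickets of 92 mm with 12 equal gaps: ⌊(2141 − 11·92) / 12⌋ = 94 mm.


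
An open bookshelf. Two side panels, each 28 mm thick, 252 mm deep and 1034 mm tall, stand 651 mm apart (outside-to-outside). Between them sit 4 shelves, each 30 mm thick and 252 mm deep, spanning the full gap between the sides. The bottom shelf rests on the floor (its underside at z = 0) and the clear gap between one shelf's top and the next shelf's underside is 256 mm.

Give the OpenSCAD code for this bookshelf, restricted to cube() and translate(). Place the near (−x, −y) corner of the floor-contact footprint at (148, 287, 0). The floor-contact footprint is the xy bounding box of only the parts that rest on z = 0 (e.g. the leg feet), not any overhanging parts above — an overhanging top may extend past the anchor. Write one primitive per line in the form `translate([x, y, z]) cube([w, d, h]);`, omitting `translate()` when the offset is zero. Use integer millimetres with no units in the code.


translate([148, 287, 0]) cube([28, 252, 1034]);
translate([771, 287, 0]) cube([28, 252, 1034]);
translate([176, 287, 0]) cube([595, 252, 30]);
translate([176, 287, 286]) cube([595, 252, 30]);
translate([176, 287, 572]) cube([595, 252, 30]);
translate([176, 287, 858]) cube([595, 252, 30]);


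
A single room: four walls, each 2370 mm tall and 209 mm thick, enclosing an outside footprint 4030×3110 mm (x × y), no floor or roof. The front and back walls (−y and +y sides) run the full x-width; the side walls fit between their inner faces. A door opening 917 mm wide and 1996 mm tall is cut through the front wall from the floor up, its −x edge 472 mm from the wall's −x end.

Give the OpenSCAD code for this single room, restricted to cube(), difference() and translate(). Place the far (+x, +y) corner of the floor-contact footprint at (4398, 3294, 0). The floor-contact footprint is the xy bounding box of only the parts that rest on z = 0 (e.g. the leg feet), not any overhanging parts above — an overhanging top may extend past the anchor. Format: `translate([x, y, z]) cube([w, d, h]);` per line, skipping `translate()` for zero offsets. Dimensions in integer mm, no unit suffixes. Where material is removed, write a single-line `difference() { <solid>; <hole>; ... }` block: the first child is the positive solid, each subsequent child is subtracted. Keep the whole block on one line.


difference() { translate([368, 184, 0]) cube([4030, 209, 2370]); translate([840, 184, 0]) cube([917, 209, 1996]); }
translate([368, 3085, 0]) cube([4030, 209, 2370]);
translate([368, 393, 0]) cube([209, 2692, 2370]);
translate([4189, 393, 0]) cube([209, 2692, 2370]);


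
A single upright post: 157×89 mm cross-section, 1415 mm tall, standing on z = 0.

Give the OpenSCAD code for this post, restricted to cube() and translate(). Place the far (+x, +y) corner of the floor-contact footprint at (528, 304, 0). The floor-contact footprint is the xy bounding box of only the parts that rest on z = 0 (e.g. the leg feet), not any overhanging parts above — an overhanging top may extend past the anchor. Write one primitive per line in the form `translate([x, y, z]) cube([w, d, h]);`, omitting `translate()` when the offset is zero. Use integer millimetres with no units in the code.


translate([371, 215, 0]) cube([157, 89, 1415]);


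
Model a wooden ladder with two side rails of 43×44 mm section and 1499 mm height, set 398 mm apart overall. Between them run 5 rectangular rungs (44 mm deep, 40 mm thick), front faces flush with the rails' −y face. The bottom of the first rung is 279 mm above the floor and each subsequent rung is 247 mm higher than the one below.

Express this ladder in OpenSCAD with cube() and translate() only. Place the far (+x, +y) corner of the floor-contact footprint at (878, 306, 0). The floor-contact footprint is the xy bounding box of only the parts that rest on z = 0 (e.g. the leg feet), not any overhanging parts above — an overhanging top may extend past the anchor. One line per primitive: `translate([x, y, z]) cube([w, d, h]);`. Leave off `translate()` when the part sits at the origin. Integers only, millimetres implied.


translate([480, 262, 0]) cube([43, 44, 1499]);
translate([835, 262, 0]) cube([43, 44, 1499]);
translate([523, 262, 279]) cube([312, 44, 40]);
translate([523, 262, 526]) cube([312, 44, 40]);
translate([523, 262, 773]) cube([312, 44, 40]);
translate([523, 262, 1020]) cube([312, 44, 40]);
translate([523, 262, 1267]) cube([312, 44, 40]);


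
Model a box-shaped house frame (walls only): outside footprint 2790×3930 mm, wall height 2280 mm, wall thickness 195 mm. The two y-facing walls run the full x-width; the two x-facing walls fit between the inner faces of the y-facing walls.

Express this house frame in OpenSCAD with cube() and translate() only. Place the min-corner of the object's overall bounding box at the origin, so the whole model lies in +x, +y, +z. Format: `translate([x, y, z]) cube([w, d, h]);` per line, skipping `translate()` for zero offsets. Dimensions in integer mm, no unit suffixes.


cube([2790, 195, 2280]);
translate([0, 3735, 0]) cube([2790, 195, 2280]);
translate([0, 195, 0]) cube([195, 3540, 2280]);
translate([2595, 195, 0]) cube([195, 3540, 2280]);


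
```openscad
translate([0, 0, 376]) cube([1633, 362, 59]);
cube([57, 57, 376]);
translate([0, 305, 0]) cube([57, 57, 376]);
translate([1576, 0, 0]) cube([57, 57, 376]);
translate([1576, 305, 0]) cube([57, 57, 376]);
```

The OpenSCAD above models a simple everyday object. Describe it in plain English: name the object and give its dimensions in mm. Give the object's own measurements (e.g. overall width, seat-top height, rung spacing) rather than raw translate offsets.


A bench: a 1633×362 mm seat slab, 59 mm thick, top at z = 435 mm, on four 57×57 mm square legs flush with the seat corners and standing on z = 0.


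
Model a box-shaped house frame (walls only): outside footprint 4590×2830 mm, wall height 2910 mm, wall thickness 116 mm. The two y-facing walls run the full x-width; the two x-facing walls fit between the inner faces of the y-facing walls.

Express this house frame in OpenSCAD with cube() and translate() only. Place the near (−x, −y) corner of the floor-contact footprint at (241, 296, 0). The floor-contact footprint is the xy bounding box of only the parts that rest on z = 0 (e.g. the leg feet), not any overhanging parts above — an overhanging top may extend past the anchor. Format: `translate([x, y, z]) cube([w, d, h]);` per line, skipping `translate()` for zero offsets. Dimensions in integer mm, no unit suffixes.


translate([241, 296, 0]) cube([4590, 116, 2910]);
translate([241, 3010, 0]) cube([4590, 116, 2910]);
translate([241, 412, 0]) cube([116, 2598, 2910]);
translate([4715, 412, 0]) cube([116, 2598, 2910]);


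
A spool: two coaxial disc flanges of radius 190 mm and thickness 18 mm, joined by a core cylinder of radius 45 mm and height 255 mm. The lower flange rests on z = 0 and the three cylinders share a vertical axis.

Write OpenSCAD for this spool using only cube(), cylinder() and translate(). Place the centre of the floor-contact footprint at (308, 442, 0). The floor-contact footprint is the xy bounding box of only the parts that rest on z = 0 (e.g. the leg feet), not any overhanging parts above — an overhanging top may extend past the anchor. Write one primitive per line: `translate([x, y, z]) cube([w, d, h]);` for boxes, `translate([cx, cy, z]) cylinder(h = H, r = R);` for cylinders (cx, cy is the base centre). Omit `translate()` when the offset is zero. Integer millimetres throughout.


translate([308, 442, 0]) cylinder(h = 18, r = 190);
translate([308, 442, 18]) cylinder(h = 255, r = 45);
translate([308, 442, 273]) cylinder(h = 18, r = 190);


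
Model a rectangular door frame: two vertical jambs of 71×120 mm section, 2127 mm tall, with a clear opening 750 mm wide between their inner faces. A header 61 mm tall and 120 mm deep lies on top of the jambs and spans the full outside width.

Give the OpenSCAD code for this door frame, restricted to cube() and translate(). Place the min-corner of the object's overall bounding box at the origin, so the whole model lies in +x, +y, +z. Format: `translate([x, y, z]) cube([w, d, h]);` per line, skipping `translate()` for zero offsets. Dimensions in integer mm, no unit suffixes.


cube([71, 120, 2127]);
translate([821, 0, 0]) cube([71, 120, 2127]);
translate([0, 0, 2127]) cube([892, 120, 61]);


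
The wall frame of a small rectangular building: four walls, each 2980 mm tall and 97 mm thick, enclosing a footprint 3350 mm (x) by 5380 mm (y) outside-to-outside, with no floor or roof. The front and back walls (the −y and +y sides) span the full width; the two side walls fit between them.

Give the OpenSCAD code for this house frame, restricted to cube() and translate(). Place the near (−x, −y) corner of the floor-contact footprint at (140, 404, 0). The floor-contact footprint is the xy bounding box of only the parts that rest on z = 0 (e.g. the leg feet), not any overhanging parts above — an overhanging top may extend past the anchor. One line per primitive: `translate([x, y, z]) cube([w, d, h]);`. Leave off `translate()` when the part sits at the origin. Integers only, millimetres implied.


translate([140, 404, 0]) cube([3350, 97, 2980]);
translate([140, 5687, 0]) cube([3350, 97, 2980]);
translate([140, 501, 0]) cube([97, 5186, 2980]);
translate([3393, 501, 0]) cube([97, 5186, 2980]);


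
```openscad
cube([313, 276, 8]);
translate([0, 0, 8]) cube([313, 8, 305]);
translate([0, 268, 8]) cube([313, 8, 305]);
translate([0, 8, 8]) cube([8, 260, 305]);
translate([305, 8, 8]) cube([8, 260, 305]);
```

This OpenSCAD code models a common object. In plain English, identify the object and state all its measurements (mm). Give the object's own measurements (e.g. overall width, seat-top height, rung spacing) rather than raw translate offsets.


An open-topped rectangular box: outside dimensions 313×276×313 mm, with a uniform wall and base thickness of 8 mm. The base is a full 313×276 slab on the floor; four walls sit on top of the base. The front and back walls (the −y and +y sides) span the full width; the two side walls fit between them.


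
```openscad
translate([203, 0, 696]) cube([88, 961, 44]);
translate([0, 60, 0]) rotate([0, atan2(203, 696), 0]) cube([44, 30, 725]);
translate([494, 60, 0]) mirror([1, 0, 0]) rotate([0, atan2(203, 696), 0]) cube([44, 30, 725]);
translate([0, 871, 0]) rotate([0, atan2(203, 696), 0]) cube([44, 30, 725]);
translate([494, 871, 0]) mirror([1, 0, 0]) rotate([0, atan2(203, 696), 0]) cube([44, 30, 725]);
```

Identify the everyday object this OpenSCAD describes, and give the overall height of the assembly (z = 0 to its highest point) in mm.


A sawhorse. The overall height is 740 mm.

A beam across two mirrored pairs of raked legs — a sawhorse. The beam's underside is at z = 696 (matching the legs' vertical rise in atan2(203, 696)) and the beam is 44 mm tall, so its top is at 696 + 44 = 740 mm. The raked legs top out at the beam's underside, so that is the highest point.


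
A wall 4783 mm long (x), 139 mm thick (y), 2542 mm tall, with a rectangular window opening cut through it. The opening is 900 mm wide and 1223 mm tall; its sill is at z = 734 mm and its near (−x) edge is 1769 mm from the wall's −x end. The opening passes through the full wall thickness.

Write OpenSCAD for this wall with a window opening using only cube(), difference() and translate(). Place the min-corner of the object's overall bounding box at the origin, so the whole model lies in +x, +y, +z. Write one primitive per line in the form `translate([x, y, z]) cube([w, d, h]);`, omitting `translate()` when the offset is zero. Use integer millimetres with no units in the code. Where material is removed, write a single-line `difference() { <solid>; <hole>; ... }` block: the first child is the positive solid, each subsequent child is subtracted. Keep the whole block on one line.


difference() { cube([4783, 139, 2542]); translate([1769, 0, 734]) cube([900, 139, 1223]); }


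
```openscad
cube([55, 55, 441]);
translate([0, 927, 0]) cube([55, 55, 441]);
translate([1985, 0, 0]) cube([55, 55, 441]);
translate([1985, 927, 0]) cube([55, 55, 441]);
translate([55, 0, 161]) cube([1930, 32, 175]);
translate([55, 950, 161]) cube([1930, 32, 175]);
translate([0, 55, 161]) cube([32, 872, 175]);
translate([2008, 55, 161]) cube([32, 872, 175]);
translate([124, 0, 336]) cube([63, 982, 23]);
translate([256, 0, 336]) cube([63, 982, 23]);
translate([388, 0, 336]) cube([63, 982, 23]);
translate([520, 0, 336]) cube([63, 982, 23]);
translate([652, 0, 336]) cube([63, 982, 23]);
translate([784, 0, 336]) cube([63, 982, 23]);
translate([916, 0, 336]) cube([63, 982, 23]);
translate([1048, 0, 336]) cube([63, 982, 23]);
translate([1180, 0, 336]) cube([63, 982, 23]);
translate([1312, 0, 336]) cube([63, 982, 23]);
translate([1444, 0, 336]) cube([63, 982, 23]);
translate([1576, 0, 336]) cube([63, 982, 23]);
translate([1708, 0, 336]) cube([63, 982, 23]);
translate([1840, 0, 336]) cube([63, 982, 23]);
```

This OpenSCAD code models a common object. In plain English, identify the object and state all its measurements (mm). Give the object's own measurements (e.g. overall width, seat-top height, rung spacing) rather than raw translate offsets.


A bed frame 2040 mm long (x) by 982 mm wide (y). Four 55×55 mm corner posts, 441 mm tall, at the corners of the footprint. Four rails of 32 mm thickness and 175 mm height run between adjacent posts with their undersides at z = 161 mm, their outer faces flush with the outside of the frame (the two x-running rails run between the posts' inner faces; the two y-running rails run between the posts' inner faces). 14 slats, each 63 mm wide (x) and 23 mm thick, lie across the top of the two x-running rails, running the full 982 mm width of the frame in y; along x they sit between the end posts with a 69 mm gap after the −x posts and between neighbouring slats, leaving 82 mm before the +x posts.


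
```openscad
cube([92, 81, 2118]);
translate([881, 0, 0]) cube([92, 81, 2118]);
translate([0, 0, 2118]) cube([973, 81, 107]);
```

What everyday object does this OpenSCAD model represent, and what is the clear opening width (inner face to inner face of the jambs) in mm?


A door frame. The clear opening width is 789 mm.

Two 2118 mm tall posts with a header on top — a door frame. The left jamb is 92 mm wide at x = 0; the right jamb starts at x = 881. The clear opening is 881 − 92 = 789 mm.


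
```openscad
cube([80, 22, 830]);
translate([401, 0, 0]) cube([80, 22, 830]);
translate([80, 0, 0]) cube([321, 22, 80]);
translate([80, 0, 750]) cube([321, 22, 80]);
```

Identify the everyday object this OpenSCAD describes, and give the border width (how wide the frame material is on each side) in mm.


A picture frame. The border width is 80 mm.

Four thin pieces enclosing a rectangular opening — a picture frame. The two full-height stiles are 830 mm tall; the top rail sits at z = 750 and is 80 mm tall, so the border above the opening is 830 − 750 = 80 mm, matching the stile x-width.


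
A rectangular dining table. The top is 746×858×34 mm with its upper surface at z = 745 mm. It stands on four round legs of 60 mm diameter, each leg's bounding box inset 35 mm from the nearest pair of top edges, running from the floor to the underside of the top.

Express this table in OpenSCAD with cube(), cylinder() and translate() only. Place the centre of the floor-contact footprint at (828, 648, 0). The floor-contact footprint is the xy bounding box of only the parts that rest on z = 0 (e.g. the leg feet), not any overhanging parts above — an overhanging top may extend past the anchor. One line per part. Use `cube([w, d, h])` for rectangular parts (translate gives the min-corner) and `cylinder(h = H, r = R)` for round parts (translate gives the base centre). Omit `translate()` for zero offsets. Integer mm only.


// leg_h = 745 - 34 = 711
translate([455, 219, 711]) cube([746, 858, 34]);
translate([520, 284, 0]) cylinder(h = 711, r = 30);
translate([1136, 284, 0]) cylinder(h = 711, r = 30);
translate([520, 1012, 0]) cylinder(h = 711, r = 30);
translate([1136, 1012, 0]) cylinder(h = 711, r = 30);


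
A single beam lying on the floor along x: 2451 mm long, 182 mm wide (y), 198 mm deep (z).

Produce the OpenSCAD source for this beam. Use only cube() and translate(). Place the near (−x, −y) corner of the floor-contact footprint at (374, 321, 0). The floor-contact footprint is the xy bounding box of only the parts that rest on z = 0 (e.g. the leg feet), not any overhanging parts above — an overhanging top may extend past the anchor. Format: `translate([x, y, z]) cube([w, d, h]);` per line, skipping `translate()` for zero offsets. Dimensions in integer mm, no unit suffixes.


translate([374, 321, 0]) cube([2451, 182, 198]);


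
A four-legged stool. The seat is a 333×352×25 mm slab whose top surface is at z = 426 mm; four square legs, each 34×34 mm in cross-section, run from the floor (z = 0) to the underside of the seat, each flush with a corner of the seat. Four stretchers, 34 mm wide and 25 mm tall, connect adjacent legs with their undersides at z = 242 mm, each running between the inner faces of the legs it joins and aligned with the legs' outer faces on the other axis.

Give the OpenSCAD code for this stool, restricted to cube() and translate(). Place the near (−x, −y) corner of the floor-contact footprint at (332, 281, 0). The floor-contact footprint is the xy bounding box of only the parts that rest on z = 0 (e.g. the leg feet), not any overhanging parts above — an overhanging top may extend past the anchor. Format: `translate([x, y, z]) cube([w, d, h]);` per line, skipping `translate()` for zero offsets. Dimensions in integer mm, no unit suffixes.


// leg_h = 426 - 25 = 401
// stretcher span = 333 - 2*34 = 265
translate([332, 281, 401]) cube([333, 352, 25]);
translate([332, 281, 0]) cube([34, 34, 401]);
translate([631, 281, 0]) cube([34, 34, 401]);
translate([332, 599, 0]) cube([34, 34, 401]);
translate([631, 599, 0]) cube([34, 34, 401]);
translate([366, 281, 242]) cube([265, 34, 25]);
translate([366, 599, 242]) cube([265, 34, 25]);
translate([332, 315, 242]) cube([34, 284, 25]);
translate([631, 315, 242]) cube([34, 284, 25]);


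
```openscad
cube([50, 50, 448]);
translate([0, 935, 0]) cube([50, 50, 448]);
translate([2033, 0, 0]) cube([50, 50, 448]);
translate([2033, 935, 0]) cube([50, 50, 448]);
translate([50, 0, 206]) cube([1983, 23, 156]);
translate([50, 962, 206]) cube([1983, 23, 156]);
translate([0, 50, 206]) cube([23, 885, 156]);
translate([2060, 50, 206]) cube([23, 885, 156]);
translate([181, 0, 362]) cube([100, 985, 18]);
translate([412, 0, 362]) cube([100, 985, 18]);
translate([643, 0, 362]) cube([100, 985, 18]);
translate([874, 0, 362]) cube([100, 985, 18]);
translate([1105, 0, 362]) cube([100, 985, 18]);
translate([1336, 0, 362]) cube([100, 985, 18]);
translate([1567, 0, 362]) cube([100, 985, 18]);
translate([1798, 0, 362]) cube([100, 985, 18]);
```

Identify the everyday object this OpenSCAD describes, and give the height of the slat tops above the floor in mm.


A bed frame. The slat-top height is 380 mm.

Four posts, four rails, and a row of slats — a bed frame. Slats sit on the rails at z = 206 + 156 = 362; with slat thickness 18, the top is 380 mm.


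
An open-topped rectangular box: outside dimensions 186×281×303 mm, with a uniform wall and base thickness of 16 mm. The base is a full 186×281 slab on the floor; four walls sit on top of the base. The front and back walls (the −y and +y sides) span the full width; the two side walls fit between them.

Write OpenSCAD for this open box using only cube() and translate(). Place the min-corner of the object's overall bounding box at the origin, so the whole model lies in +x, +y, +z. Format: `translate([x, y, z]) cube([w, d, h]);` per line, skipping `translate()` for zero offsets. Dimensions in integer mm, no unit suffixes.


cube([186, 281, 16]);
translate([0, 0, 16]) cube([186, 16, 287]);
translate([0, 265, 16]) cube([186, 16, 287]);
translate([0, 16, 16]) cube([16, 249, 287]);
translate([170, 16, 16]) cube([16, 249, 287]);


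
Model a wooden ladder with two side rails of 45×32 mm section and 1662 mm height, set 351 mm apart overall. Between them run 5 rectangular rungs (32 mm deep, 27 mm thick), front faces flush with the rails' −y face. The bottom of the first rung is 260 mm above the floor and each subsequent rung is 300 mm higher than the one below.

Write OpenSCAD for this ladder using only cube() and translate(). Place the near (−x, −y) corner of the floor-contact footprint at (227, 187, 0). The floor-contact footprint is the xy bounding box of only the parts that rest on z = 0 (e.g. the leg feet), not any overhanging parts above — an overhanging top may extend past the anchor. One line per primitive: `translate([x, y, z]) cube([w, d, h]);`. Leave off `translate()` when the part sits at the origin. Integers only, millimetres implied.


translate([227, 187, 0]) cube([45, 32, 1662]);
translate([533, 187, 0]) cube([45, 32, 1662]);
translate([272, 187, 260]) cube([261, 32, 27]);
translate([272, 187, 560]) cube([261, 32, 27]);
translate([272, 187, 860]) cube([261, 32, 27]);
translate([272, 187, 1160]) cube([261, 32, 27]);
translate([272, 187, 1460]) cube([261, 32, 27]);


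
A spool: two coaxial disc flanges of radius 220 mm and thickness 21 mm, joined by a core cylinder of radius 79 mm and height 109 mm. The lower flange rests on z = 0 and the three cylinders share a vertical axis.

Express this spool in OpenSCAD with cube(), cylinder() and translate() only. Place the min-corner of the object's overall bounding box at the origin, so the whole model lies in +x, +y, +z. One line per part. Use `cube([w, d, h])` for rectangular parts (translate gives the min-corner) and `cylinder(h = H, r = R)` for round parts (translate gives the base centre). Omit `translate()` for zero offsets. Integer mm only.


translate([220, 220, 0]) cylinder(h = 21, r = 220);
translate([220, 220, 21]) cylinder(h = 109, r = 79);
translate([220, 220, 130]) cylinder(h = 21, r = 220);


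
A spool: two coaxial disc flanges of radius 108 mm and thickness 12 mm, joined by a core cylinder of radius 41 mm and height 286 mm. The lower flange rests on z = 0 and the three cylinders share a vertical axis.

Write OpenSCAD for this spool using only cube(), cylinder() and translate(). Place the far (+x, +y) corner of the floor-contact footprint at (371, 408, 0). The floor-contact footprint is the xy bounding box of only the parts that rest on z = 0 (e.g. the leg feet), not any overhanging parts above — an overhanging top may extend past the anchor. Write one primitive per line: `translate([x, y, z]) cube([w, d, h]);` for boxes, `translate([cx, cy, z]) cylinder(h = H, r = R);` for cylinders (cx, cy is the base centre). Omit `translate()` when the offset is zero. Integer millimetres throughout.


translate([263, 300, 0]) cylinder(h = 12, r = 108);
translate([263, 300, 12]) cylinder(h = 286, r = 41);
translate([263, 300, 298]) cylinder(h = 12, r = 108);
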